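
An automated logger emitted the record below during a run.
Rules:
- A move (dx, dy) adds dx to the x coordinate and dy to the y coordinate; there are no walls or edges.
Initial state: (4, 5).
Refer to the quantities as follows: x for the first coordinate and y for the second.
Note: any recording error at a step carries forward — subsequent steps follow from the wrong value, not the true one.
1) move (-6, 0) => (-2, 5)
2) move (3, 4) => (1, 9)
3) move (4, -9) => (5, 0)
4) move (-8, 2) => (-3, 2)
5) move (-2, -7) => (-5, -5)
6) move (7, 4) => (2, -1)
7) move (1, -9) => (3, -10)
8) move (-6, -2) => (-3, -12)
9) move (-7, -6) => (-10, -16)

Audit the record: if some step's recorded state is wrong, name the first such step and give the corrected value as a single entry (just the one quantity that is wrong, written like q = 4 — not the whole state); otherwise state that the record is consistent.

step 9, y = -18

Step 1: x = 4 + (-6) = -2, y = 5 + (0) = 5 — verified.
Step 2: x = -2 + (3) = 1, y = 5 + (4) = 9 — confirmed correct.
Step 3: x = 1 + (4) = 5, y = 9 + (-9) = 0 — no discrepancy.
Step 4: x = 5 + (-8) = -3, y = 0 + (2) = 2 — same as recorded.
Step 5: x = -3 + (-2) = -5, y = 2 + (-7) = -5 — matches.
Step 6: x = -5 + (7) = 2, y = -5 + (4) = -1 — checks out.
Step 7: x = 2 + (1) = 3, y = -1 + (-9) = -10 — confirmed correct.
Step 8: x = 3 + (-6) = -3, y = -10 + (-2) = -12 — checks out.
Step 9: x = -3 + (-7) = -10, y = -12 + (-6) = -18 — the recorded entry deviates here.
First deviation found at step 9; the corrected entry is y = -18.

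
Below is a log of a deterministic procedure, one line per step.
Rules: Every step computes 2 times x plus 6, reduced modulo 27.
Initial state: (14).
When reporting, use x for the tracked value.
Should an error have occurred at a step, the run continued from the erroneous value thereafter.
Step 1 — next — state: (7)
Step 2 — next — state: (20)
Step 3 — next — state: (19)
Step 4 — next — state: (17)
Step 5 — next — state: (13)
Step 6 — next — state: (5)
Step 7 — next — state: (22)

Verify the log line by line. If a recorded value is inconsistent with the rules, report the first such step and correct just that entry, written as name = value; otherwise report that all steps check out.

Recomputing the run from the initial state:
step 1: x = 7
step 2: x = 20
step 3: x = 19
step 4: x = 17
step 5: x = 13
step 6: x = 5
step 7: x = 16
The first disagreement with the log is at step 7, where the value should be x = 16.

step 7, x = 16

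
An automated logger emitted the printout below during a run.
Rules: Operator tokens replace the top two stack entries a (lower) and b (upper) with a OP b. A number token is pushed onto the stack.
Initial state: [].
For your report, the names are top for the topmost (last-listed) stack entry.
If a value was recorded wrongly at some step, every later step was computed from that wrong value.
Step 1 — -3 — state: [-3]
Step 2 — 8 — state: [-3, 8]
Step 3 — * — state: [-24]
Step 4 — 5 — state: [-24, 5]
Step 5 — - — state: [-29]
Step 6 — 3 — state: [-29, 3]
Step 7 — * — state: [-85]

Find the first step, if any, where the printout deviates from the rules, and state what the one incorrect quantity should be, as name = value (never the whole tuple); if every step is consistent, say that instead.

Recomputing the run from the initial state:
step 1: [-3]
step 2: [-3, 8]
step 3: [-24]
step 4: [-24, 5]
step 5: [-29]
step 6: [-29, 3]
step 7: [-87]
The first disagreement with the printout is at step 7, where the value should be top = -87.

step 7, top = -87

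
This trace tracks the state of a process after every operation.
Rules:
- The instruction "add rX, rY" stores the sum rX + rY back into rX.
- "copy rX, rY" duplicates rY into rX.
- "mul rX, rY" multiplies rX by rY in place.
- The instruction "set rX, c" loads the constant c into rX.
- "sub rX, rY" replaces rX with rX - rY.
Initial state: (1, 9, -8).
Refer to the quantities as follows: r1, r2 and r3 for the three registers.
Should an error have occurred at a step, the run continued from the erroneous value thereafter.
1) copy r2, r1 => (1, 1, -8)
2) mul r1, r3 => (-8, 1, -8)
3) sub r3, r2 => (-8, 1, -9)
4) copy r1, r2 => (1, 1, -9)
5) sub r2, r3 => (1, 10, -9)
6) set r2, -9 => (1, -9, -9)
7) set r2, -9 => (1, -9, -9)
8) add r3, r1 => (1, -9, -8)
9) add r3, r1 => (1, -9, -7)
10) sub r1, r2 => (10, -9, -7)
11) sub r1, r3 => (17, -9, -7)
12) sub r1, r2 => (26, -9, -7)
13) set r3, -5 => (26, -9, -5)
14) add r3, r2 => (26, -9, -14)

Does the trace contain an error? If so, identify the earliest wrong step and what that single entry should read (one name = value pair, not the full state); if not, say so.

Step 1: r2 = 1 — verified.
Step 2: r1 = 1 * -8 = -8 — consistent with the trace.
Step 3: r3 = -8 - 1 = -9 — matches.
Step 4: r1 = 1 — no discrepancy.
Step 5: r2 = 1 - -9 = 10 — agrees with the trace.
Step 6: r2 = -9 — confirmed correct.
Step 7: r2 = -9 — consistent with the trace.
Step 8: r3 = -9 + 1 = -8 — verified.
Step 9: r3 = -8 + 1 = -7 — matches.
Step 10: r1 = 1 - -9 = 10 — in agreement.
Step 11: r1 = 10 - -7 = 17 — consistent with the trace.
Step 12: r1 = 17 - -9 = 26 — no discrepancy.
Step 13: r3 = -5 — consistent with the trace.
Step 14: r3 = -5 + -9 = -14 — no discrepancy.
Nothing is out of place; the run is error-free.

no error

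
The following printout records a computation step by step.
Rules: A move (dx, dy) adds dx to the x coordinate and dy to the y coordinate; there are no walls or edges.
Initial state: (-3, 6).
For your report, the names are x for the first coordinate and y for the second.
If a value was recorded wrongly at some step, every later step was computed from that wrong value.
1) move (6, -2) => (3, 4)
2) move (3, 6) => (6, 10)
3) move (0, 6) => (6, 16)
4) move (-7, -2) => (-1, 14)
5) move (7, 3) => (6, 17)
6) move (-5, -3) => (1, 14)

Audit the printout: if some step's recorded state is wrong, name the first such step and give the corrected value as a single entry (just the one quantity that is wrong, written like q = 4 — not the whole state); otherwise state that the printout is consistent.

step 1: x = -3 + (6) = 3, y = 6 + (-2) = 4 -> confirmed correct
step 2: x = 3 + (3) = 6, y = 4 + (6) = 10 -> confirmed correct
step 3: x = 6 + (0) = 6, y = 10 + (6) = 16 -> agrees with the printout
step 4: x = 6 + (-7) = -1, y = 16 + (-2) = 14 -> consistent with the printout
step 5: x = -1 + (7) = 6, y = 14 + (3) = 17 -> matches
step 6: x = 6 + (-5) = 1, y = 17 + (-3) = 14 -> consistent with the printout
All entries verified; no error found.

no error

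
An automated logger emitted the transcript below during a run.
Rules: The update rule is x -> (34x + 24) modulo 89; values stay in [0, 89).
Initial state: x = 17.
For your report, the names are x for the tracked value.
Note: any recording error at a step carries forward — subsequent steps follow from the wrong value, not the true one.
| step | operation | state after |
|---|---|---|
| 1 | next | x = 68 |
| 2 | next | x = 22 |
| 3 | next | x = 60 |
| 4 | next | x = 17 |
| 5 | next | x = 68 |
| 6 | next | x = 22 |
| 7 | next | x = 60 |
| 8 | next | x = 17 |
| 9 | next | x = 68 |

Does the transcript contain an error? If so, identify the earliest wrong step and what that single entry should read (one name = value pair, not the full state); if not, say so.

no error

Recomputing the run from the initial state:
step 1: x = 68
step 2: x = 22
step 3: x = 60
step 4: x = 17
step 5: x = 68
step 6: x = 22
step 7: x = 60
step 8: x = 17
step 9: x = 68
This matches the transcript at every step.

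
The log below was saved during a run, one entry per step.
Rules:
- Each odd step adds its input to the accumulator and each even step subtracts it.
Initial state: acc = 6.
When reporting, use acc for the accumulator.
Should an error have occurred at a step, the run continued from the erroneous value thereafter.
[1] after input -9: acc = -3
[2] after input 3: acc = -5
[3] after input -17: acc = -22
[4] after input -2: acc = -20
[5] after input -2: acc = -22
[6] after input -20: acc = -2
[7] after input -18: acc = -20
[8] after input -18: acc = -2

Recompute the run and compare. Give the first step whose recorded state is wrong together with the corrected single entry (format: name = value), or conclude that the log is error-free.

1. acc = 6 + -9 = -3 (same as recorded)
2. acc = -3 - 3 = -6 (the log disagrees here)
First incorrect step: 2; the correct value is acc = -6.

step 2, acc = -6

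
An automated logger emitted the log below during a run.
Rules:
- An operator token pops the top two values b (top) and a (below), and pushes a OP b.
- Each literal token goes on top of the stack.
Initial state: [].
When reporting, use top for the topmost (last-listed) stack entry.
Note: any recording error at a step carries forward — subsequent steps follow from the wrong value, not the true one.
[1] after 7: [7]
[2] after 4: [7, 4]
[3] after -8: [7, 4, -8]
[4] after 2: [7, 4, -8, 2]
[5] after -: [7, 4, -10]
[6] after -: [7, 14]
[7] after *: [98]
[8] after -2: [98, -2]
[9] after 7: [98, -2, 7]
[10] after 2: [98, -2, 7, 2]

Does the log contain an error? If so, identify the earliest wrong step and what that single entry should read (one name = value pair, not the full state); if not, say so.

Step 1: push 7: top = 7 — verified.
Step 2: push 4: top = 4 — agrees with the log.
Step 3: push -8: top = -8 — matches.
Step 4: push 2: top = 2 — verified.
Step 5: -8 - 2 = -10 — no discrepancy.
Step 6: 4 - -10 = 14 — exactly as logged.
Step 7: 7 * 14 = 98 — agrees with the log.
Step 8: push -2: top = -2 — confirmed correct.
Step 9: push 7: top = 7 — matches.
Step 10: push 2: top = 2 — same as recorded.
Each recorded entry agrees with the recomputation.

no error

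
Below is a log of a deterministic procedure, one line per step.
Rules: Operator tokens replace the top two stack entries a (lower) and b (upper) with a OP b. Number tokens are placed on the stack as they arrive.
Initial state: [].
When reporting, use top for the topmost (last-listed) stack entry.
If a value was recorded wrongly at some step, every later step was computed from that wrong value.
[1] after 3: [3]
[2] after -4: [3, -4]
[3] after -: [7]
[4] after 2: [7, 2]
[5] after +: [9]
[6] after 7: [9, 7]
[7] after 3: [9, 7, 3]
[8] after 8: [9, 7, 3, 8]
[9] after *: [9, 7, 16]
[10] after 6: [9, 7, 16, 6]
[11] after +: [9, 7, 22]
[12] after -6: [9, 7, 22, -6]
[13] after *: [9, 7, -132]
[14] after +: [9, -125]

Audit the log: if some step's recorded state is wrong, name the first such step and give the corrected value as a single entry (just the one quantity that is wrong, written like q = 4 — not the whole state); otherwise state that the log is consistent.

step 9, top = 24

1. push 3: top = 3 (exactly as logged)
2. push -4: top = -4 (confirmed correct)
3. 3 - -4 = 7 (exactly as logged)
4. push 2: top = 2 (exactly as logged)
5. 7 + 2 = 9 (matches)
6. push 7: top = 7 (matches)
7. push 3: top = 3 (no discrepancy)
8. push 8: top = 8 (no discrepancy)
9. 3 * 8 = 24 (the log has a different value)
So the first discrepancy is step 9, where the right value is top = 24.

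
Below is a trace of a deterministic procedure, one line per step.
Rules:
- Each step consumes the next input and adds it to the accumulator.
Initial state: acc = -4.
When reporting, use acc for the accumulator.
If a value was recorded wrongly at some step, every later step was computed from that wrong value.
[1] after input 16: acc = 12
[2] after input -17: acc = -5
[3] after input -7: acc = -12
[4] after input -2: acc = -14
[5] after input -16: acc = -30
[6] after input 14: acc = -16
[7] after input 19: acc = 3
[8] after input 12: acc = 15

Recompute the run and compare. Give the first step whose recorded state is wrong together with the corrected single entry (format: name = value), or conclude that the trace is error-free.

Step 1: acc = -4 + 16 = 12 — same as recorded.
Step 2: acc = 12 + -17 = -5 — agrees with the trace.
Step 3: acc = -5 + -7 = -12 — checks out.
Step 4: acc = -12 + -2 = -14 — no discrepancy.
Step 5: acc = -14 + -16 = -30 — agrees with the trace.
Step 6: acc = -30 + 14 = -16 — consistent with the trace.
Step 7: acc = -16 + 19 = 3 — no discrepancy.
Step 8: acc = 3 + 12 = 15 — matches.
All entries verified; no error found.

no error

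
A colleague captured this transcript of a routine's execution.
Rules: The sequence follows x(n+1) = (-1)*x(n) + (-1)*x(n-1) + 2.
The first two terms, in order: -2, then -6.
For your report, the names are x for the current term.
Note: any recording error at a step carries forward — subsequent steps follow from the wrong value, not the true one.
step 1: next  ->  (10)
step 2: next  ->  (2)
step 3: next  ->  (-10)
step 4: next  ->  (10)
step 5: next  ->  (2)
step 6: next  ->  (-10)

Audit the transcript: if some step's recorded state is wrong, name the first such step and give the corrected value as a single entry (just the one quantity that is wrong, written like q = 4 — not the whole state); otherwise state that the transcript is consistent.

step 2, x = -2

Recomputing the run from the initial state:
step 1: x = 10
step 2: x = -2
step 3: x = -6
step 4: x = 10
step 5: x = -2
step 6: x = -6
The first disagreement with the transcript is at step 2, where the value should be x = -2.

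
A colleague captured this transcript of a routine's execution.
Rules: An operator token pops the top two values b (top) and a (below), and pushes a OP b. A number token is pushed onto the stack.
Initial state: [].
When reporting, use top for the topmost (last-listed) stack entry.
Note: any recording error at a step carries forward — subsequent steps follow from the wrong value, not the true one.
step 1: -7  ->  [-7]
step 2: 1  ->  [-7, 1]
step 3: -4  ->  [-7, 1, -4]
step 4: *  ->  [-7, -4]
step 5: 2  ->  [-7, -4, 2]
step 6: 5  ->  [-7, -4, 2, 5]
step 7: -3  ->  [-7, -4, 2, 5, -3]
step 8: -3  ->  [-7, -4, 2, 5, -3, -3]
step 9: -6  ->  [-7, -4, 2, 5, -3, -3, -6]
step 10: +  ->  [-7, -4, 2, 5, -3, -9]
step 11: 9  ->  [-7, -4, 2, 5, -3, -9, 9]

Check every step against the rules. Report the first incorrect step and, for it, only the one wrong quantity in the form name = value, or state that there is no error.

Recomputing the run from the initial state:
step 1: [-7]
step 2: [-7, 1]
step 3: [-7, 1, -4]
step 4: [-7, -4]
step 5: [-7, -4, 2]
step 6: [-7, -4, 2, 5]
step 7: [-7, -4, 2, 5, -3]
step 8: [-7, -4, 2, 5, -3, -3]
step 9: [-7, -4, 2, 5, -3, -3, -6]
step 10: [-7, -4, 2, 5, -3, -9]
step 11: [-7, -4, 2, 5, -3, -9, 9]
This matches the transcript at every step.

no error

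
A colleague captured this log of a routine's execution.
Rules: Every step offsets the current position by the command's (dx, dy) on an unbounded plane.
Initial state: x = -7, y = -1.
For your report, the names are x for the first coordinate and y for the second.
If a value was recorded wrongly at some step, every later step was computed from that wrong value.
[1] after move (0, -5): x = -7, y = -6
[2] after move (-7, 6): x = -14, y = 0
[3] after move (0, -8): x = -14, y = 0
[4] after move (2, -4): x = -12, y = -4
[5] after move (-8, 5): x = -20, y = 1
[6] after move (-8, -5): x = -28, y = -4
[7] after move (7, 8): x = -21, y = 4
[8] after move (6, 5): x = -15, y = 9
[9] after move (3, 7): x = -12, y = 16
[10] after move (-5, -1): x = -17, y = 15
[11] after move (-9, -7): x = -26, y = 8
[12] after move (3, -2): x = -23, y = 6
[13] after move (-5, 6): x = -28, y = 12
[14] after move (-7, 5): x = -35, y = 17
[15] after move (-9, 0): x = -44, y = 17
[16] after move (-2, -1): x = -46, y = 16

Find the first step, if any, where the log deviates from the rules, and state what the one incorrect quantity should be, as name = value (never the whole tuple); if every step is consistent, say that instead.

step 3, y = -8

step 1: x = -7 + (0) = -7, y = -1 + (-5) = -6 -> checks out
step 2: x = -7 + (-7) = -14, y = -6 + (6) = 0 -> consistent with the log
step 3: x = -14 + (0) = -14, y = 0 + (-8) = -8 -> the recorded entry deviates here
The audit stops at step 3: the recorded entry is wrong and should be y = -8.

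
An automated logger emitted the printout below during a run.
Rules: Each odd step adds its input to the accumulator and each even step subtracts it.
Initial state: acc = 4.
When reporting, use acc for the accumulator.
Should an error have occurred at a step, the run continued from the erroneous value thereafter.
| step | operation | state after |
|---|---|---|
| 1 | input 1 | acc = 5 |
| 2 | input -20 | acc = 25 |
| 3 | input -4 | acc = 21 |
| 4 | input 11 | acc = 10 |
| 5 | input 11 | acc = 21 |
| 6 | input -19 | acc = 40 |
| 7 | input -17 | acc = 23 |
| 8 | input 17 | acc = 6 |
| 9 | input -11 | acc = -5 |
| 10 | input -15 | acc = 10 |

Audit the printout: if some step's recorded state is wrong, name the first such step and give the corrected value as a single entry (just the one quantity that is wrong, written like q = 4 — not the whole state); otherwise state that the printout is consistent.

Recomputing the run from the initial state:
step 1: acc = 5
step 2: acc = 25
step 3: acc = 21
step 4: acc = 10
step 5: acc = 21
step 6: acc = 40
step 7: acc = 23
step 8: acc = 6
step 9: acc = -5
step 10: acc = 10
This matches the printout at every step.

no error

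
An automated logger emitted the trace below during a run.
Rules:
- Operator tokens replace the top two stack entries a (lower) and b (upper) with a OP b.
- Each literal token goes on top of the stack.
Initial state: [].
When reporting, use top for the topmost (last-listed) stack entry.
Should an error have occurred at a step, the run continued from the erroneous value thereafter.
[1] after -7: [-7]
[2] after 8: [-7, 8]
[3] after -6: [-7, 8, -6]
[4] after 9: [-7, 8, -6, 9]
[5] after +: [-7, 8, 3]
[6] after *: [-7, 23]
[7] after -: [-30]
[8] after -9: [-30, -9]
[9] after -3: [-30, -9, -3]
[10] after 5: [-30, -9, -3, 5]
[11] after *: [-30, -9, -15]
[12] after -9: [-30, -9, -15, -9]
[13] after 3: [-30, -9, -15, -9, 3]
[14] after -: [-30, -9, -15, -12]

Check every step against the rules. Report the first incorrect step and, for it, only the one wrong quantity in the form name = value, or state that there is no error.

1. push -7: top = -7 (agrees with the trace)
2. push 8: top = 8 (exactly as logged)
3. push -6: top = -6 (same as recorded)
4. push 9: top = 9 (consistent with the trace)
5. -6 + 9 = 3 (same as recorded)
6. 8 * 3 = 24 (this is not what the trace shows)
That makes step 6 the first incorrect line — top = 24 is what it should show.

step 6, top = 24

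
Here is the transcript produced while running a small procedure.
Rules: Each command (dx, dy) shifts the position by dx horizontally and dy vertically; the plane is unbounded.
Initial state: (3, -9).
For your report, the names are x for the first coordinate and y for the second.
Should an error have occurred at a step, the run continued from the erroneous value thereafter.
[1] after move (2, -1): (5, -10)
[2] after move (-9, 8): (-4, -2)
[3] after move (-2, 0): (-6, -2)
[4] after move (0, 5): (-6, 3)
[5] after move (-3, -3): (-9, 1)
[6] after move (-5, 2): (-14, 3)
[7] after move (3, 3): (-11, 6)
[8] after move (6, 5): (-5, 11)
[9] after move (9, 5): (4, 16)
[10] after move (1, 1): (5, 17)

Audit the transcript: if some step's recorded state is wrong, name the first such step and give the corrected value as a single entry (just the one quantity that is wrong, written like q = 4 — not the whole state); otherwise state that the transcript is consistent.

step 5, y = 0

Recomputing the run from the initial state:
step 1: x = 5, y = -10
step 2: x = -4, y = -2
step 3: x = -6, y = -2
step 4: x = -6, y = 3
step 5: x = -9, y = 0
step 6: x = -14, y = 2
step 7: x = -11, y = 5
step 8: x = -5, y = 10
step 9: x = 4, y = 15
step 10: x = 5, y = 16
The first disagreement with the transcript is at step 5, where the value should be y = 0.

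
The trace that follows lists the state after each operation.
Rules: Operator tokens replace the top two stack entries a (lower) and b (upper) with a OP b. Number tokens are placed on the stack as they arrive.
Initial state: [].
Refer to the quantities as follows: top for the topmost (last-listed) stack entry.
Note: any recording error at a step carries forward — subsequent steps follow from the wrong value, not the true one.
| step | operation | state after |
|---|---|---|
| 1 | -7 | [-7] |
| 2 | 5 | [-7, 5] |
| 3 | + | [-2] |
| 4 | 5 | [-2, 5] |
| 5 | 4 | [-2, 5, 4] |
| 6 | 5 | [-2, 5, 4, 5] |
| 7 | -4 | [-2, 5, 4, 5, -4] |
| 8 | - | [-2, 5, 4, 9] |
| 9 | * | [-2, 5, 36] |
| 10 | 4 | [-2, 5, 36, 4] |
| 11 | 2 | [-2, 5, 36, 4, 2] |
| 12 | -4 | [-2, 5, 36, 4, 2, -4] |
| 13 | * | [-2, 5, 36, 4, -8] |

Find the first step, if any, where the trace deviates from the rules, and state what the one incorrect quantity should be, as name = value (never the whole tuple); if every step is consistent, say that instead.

no error

Recomputing the run from the initial state:
step 1: [-7]
step 2: [-7, 5]
step 3: [-2]
step 4: [-2, 5]
step 5: [-2, 5, 4]
step 6: [-2, 5, 4, 5]
step 7: [-2, 5, 4, 5, -4]
step 8: [-2, 5, 4, 9]
step 9: [-2, 5, 36]
step 10: [-2, 5, 36, 4]
step 11: [-2, 5, 36, 4, 2]
step 12: [-2, 5, 36, 4, 2, -4]
step 13: [-2, 5, 36, 4, -8]
This matches the trace at every step.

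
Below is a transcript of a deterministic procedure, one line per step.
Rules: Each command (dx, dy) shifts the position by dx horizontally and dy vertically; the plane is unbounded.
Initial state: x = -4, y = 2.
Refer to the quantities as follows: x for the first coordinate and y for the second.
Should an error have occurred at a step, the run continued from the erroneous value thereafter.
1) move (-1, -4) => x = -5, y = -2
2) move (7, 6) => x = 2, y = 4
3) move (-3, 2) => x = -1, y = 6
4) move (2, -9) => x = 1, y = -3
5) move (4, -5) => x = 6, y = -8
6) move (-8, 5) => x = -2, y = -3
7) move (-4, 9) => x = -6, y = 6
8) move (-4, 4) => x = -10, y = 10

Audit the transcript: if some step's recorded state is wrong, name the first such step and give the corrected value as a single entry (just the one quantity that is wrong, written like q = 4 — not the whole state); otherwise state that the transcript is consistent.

Step 1: x = -4 + (-1) = -5, y = 2 + (-4) = -2 — verified.
Step 2: x = -5 + (7) = 2, y = -2 + (6) = 4 — same as recorded.
Step 3: x = 2 + (-3) = -1, y = 4 + (2) = 6 — same as recorded.
Step 4: x = -1 + (2) = 1, y = 6 + (-9) = -3 — matches.
Step 5: x = 1 + (4) = 5, y = -3 + (-5) = -8 — the entry is off here.
First incorrect step: 5; the correct value is x = 5.

step 5, x = 5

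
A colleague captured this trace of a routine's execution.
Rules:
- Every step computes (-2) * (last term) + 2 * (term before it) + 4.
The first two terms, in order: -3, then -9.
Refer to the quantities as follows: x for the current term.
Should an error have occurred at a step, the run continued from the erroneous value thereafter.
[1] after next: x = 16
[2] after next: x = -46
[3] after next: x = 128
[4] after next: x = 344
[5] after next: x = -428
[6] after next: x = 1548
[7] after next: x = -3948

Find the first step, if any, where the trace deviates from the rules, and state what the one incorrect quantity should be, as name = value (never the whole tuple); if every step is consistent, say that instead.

step 4, x = -344

Recomputing the run from the initial state:
step 1: x = 16
step 2: x = -46
step 3: x = 128
step 4: x = -344
step 5: x = 948
step 6: x = -2580
step 7: x = 7060
The first disagreement with the trace is at step 4, where the value should be x = -344.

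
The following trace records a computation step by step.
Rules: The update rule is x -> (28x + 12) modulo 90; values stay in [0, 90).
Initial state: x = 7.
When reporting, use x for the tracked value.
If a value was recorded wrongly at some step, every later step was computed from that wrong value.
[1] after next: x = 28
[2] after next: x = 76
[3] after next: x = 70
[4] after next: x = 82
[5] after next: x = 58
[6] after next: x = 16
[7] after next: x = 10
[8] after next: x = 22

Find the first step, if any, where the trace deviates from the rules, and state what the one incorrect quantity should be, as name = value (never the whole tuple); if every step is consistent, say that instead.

no error

Recomputing the run from the initial state:
step 1: x = 28
step 2: x = 76
step 3: x = 70
step 4: x = 82
step 5: x = 58
step 6: x = 16
step 7: x = 10
step 8: x = 22
This matches the trace at every step.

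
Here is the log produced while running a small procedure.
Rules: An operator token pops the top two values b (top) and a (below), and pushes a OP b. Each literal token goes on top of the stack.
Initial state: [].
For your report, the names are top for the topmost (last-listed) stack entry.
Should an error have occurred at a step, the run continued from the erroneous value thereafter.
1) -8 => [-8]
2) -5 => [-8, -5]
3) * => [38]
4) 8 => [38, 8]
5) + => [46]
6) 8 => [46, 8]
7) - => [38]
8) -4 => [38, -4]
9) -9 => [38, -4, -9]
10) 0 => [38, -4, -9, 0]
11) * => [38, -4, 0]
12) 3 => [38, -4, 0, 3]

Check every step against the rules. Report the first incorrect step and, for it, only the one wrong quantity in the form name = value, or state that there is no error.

step 3, top = 40

Recomputing the run from the initial state:
step 1: [-8]
step 2: [-8, -5]
step 3: [40]
step 4: [40, 8]
step 5: [48]
step 6: [48, 8]
step 7: [40]
step 8: [40, -4]
step 9: [40, -4, -9]
step 10: [40, -4, -9, 0]
step 11: [40, -4, 0]
step 12: [40, -4, 0, 3]
The first disagreement with the log is at step 3, where the value should be top = 40.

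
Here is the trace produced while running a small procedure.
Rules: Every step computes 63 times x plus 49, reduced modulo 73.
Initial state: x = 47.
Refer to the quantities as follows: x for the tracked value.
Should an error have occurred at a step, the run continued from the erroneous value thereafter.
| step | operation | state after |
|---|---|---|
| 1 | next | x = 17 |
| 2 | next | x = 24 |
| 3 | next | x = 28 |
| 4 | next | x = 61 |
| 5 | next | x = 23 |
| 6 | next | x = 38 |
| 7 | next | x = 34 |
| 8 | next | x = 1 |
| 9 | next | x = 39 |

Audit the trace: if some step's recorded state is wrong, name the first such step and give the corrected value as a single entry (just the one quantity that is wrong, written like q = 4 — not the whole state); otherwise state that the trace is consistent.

Step 1: x = (63*47 + 49) mod 73 = 17 — no discrepancy.
Step 2: x = (63*17 + 49) mod 73 = 25 — this is not what the trace shows.
So the first discrepancy is step 2, where the right value is x = 25.

step 2, x = 25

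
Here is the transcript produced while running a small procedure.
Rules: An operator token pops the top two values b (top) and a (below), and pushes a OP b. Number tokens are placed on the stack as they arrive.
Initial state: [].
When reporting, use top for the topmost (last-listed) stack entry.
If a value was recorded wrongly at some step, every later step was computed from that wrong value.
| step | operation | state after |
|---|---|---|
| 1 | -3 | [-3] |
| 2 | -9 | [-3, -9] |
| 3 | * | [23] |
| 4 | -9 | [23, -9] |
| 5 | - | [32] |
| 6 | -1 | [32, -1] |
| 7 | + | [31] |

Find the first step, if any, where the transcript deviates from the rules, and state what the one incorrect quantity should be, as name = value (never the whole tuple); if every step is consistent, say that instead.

Recomputing the run from the initial state:
step 1: [-3]
step 2: [-3, -9]
step 3: [27]
step 4: [27, -9]
step 5: [36]
step 6: [36, -1]
step 7: [35]
The first disagreement with the transcript is at step 3, where the value should be top = 27.

step 3, top = 27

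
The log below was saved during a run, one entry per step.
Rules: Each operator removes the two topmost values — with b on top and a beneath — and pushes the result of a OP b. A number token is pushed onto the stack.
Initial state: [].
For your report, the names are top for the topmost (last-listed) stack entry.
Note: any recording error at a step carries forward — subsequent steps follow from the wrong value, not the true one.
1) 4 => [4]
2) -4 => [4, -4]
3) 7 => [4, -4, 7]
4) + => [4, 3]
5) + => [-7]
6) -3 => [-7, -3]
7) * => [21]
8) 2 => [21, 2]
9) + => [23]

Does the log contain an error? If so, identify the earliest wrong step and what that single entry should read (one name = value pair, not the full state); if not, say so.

step 5, top = 7

Recomputing the run from the initial state:
step 1: [4]
step 2: [4, -4]
step 3: [4, -4, 7]
step 4: [4, 3]
step 5: [7]
step 6: [7, -3]
step 7: [-21]
step 8: [-21, 2]
step 9: [-19]
The first disagreement with the log is at step 5, where the value should be top = 7.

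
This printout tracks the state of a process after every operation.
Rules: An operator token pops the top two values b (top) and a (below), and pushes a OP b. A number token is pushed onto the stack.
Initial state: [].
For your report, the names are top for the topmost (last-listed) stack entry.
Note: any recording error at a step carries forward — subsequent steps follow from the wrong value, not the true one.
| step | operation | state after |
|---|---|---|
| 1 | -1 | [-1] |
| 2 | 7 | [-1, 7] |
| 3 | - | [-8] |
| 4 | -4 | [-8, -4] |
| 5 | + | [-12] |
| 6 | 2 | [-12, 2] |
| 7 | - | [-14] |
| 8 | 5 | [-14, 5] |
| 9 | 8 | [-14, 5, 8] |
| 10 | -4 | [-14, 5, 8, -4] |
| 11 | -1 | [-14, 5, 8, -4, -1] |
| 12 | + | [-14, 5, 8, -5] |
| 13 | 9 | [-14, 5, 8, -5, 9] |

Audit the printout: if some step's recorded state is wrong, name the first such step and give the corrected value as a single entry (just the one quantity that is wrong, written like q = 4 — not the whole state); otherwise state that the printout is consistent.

no error

1. push -1: top = -1 (same as recorded)
2. push 7: top = 7 (confirmed correct)
3. -1 - 7 = -8 (verified)
4. push -4: top = -4 (in agreement)
5. -8 + -4 = -12 (no discrepancy)
6. push 2: top = 2 (same as recorded)
7. -12 - 2 = -14 (confirmed correct)
8. push 5: top = 5 (consistent with the printout)
9. push 8: top = 8 (consistent with the printout)
10. push -4: top = -4 (no discrepancy)
11. push -1: top = -1 (checks out)
12. -4 + -1 = -5 (same as recorded)
13. push 9: top = 9 (consistent with the printout)
No step deviates from the rules.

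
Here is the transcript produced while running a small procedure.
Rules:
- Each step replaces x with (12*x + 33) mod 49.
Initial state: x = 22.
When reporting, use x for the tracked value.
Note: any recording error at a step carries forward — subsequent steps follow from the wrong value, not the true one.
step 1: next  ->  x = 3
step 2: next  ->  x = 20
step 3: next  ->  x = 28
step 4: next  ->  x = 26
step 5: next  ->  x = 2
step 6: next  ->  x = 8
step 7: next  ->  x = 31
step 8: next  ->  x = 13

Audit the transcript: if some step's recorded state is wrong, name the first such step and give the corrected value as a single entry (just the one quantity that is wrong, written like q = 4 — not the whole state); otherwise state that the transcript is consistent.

no error

step 1: x = (12*22 + 33) mod 49 = 3 -> exactly as logged
step 2: x = (12*3 + 33) mod 49 = 20 -> confirmed correct
step 3: x = (12*20 + 33) mod 49 = 28 -> confirmed correct
step 4: x = (12*28 + 33) mod 49 = 26 -> verified
step 5: x = (12*26 + 33) mod 49 = 2 -> confirmed correct
step 6: x = (12*2 + 33) mod 49 = 8 -> no discrepancy
step 7: x = (12*8 + 33) mod 49 = 31 -> same as recorded
step 8: x = (12*31 + 33) mod 49 = 13 -> verified
All entries verified; no error found.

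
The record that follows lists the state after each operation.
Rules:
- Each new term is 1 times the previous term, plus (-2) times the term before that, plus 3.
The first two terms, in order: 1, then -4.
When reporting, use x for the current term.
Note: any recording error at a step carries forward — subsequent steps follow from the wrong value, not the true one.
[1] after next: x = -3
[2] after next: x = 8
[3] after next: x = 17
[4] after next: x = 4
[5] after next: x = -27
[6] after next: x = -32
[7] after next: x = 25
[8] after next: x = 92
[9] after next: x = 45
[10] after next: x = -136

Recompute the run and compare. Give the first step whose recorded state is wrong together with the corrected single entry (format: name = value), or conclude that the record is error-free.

no error

1. x = 1*(-4) + (-2)*(1) + (3) = -3 (agrees with the record)
2. x = 1*(-3) + (-2)*(-4) + (3) = 8 (agrees with the record)
3. x = 1*(8) + (-2)*(-3) + (3) = 17 (no discrepancy)
4. x = 1*(17) + (-2)*(8) + (3) = 4 (matches)
5. x = 1*(4) + (-2)*(17) + (3) = -27 (checks out)
6. x = 1*(-27) + (-2)*(4) + (3) = -32 (matches)
7. x = 1*(-32) + (-2)*(-27) + (3) = 25 (exactly as logged)
8. x = 1*(25) + (-2)*(-32) + (3) = 92 (agrees with the record)
9. x = 1*(92) + (-2)*(25) + (3) = 45 (same as recorded)
10. x = 1*(45) + (-2)*(92) + (3) = -136 (confirmed correct)
No step deviates from the rules.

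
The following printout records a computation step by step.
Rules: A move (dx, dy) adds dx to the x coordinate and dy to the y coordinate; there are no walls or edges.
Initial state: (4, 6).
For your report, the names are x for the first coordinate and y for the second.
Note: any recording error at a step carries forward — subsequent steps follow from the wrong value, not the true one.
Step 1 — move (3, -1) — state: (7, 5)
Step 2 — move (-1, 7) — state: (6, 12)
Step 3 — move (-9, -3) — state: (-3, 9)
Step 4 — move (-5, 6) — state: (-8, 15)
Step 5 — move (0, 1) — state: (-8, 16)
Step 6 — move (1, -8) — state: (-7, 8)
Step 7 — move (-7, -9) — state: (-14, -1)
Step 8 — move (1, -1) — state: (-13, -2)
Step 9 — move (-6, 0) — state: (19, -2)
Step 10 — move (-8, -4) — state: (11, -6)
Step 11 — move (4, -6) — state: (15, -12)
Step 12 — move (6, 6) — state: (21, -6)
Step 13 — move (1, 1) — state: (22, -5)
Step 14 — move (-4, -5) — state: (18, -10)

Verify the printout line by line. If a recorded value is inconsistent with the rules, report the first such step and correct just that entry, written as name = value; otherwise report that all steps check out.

Recomputing the run from the initial state:
step 1: x = 7, y = 5
step 2: x = 6, y = 12
step 3: x = -3, y = 9
step 4: x = -8, y = 15
step 5: x = -8, y = 16
step 6: x = -7, y = 8
step 7: x = -14, y = -1
step 8: x = -13, y = -2
step 9: x = -19, y = -2
step 10: x = -27, y = -6
step 11: x = -23, y = -12
step 12: x = -17, y = -6
step 13: x = -16, y = -5
step 14: x = -20, y = -10
The first disagreement with the printout is at step 9, where the value should be x = -19.

step 9, x = -19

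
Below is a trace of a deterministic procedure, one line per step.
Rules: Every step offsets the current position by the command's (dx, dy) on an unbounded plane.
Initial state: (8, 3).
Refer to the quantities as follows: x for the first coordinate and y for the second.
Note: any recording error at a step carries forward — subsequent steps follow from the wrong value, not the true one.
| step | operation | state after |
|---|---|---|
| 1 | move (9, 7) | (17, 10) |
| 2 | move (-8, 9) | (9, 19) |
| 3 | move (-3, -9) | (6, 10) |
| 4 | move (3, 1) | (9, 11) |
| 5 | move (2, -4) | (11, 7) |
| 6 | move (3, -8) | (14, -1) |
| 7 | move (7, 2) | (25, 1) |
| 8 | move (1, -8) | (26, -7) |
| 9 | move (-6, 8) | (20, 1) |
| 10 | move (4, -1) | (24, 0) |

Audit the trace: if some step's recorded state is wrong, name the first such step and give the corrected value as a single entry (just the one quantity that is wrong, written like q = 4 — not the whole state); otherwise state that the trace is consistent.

step 7, x = 21

Recomputing the run from the initial state:
step 1: x = 17, y = 10
step 2: x = 9, y = 19
step 3: x = 6, y = 10
step 4: x = 9, y = 11
step 5: x = 11, y = 7
step 6: x = 14, y = -1
step 7: x = 21, y = 1
step 8: x = 22, y = -7
step 9: x = 16, y = 1
step 10: x = 20, y = 0
The first disagreement with the trace is at step 7, where the value should be x = 21.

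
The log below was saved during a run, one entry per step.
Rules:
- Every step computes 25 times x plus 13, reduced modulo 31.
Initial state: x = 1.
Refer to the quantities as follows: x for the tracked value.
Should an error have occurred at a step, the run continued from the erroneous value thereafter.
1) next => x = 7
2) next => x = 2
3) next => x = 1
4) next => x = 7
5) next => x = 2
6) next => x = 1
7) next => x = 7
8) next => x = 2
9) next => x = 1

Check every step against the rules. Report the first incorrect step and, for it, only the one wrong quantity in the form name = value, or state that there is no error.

no error

Recomputing the run from the initial state:
step 1: x = 7
step 2: x = 2
step 3: x = 1
step 4: x = 7
step 5: x = 2
step 6: x = 1
step 7: x = 7
step 8: x = 2
step 9: x = 1
This matches the log at every step.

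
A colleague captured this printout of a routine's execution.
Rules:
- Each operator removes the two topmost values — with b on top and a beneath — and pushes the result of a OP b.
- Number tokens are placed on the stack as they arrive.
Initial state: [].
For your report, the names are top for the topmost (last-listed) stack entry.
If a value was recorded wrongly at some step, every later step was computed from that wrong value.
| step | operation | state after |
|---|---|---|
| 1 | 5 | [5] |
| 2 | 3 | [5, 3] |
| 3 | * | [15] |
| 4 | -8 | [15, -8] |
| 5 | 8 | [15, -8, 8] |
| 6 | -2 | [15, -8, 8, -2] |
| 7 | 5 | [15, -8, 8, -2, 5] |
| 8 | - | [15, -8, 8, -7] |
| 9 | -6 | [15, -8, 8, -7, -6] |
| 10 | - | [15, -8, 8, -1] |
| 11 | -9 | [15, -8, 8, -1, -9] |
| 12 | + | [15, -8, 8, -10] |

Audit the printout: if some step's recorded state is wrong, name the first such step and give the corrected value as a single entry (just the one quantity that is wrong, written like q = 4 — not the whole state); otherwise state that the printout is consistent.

Recomputing the run from the initial state:
step 1: [5]
step 2: [5, 3]
step 3: [15]
step 4: [15, -8]
step 5: [15, -8, 8]
step 6: [15, -8, 8, -2]
step 7: [15, -8, 8, -2, 5]
step 8: [15, -8, 8, -7]
step 9: [15, -8, 8, -7, -6]
step 10: [15, -8, 8, -1]
step 11: [15, -8, 8, -1, -9]
step 12: [15, -8, 8, -10]
This matches the printout at every step.

no error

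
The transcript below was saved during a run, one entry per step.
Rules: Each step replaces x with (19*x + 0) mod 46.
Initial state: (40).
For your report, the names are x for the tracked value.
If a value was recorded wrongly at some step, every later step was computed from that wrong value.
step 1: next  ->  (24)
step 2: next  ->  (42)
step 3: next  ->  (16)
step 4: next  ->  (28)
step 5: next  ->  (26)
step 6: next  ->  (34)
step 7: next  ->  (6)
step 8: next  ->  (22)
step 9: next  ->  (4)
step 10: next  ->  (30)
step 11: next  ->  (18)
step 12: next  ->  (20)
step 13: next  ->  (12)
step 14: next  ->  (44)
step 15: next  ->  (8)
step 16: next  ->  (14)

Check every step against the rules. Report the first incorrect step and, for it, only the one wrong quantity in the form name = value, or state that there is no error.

Step 1: x = (19*40 + 0) mod 46 = 24 — matches.
Step 2: x = (19*24 + 0) mod 46 = 42 — checks out.
Step 3: x = (19*42 + 0) mod 46 = 16 — in agreement.
Step 4: x = (19*16 + 0) mod 46 = 28 — consistent with the transcript.
Step 5: x = (19*28 + 0) mod 46 = 26 — agrees with the transcript.
Step 6: x = (19*26 + 0) mod 46 = 34 — in agreement.
Step 7: x = (19*34 + 0) mod 46 = 2 — not what was recorded.
That makes step 7 the first incorrect line — x = 2 is what it should show.

step 7, x = 2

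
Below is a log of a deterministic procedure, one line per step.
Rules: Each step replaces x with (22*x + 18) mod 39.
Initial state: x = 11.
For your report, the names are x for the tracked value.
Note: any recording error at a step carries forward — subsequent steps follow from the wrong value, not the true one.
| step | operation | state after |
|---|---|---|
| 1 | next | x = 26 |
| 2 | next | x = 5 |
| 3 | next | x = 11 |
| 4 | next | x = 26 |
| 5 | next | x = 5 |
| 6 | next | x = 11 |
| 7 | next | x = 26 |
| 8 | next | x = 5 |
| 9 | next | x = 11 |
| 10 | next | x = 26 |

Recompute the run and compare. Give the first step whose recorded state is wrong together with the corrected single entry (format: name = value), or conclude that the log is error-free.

no error

Recomputing the run from the initial state:
step 1: x = 26
step 2: x = 5
step 3: x = 11
step 4: x = 26
step 5: x = 5
step 6: x = 11
step 7: x = 26
step 8: x = 5
step 9: x = 11
step 10: x = 26
This matches the log at every step.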